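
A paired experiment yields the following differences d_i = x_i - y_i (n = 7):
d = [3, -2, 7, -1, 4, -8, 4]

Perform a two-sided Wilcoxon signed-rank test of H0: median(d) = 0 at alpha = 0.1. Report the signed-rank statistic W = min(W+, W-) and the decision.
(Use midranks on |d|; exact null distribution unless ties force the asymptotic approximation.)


Step 1: Drop any zero differences (none here) and take |d_i|.
|d| = [3, 2, 7, 1, 4, 8, 4]
Step 2: Midrank |d_i| (ties get averaged ranks).
ranks: |3|->3, |2|->2, |7|->6, |1|->1, |4|->4.5, |8|->7, |4|->4.5
Step 3: Attach original signs; sum ranks with positive sign and with negative sign.
W+ = 3 + 6 + 4.5 + 4.5 = 18
W- = 2 + 1 + 7 = 10
(Check: W+ + W- = 28 should equal n(n+1)/2 = 28.)
Step 4: Test statistic W = min(W+, W-) = 10.
Step 5: Ties in |d|, so use the tie-corrected normal approximation.
        E[W] = n(n+1)/4 = 7*8/4 = 14.
        Tie groups: |d|=4 (t=2); sum(t^3 - t) = 6.
        Var[W] = n(n+1)(2n+1)/24 - sum(t^3-t)/48 = 840/24 - 6/48 = 34.875.
        z = (W - E[W]) / sqrt(Var[W]) = (10 - 14) / 5.9055 = -0.6773.
        Two-sided p = 2*Phi(z) = 0.498194.
Step 6: alpha = 0.1. fail to reject H0.

W+ = 18, W- = 10, W = min = 10, p = 0.498194, fail to reject H0.


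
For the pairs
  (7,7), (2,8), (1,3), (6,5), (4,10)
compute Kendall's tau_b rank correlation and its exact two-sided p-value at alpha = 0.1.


Step 1: Enumerate the 10 unordered pairs (i,j) with i<j and classify each by sign(x_j-x_i) * sign(y_j-y_i).
  (1,2):dx=-5,dy=+1->D; (1,3):dx=-6,dy=-4->C; (1,4):dx=-1,dy=-2->C; (1,5):dx=-3,dy=+3->D
  (2,3):dx=-1,dy=-5->C; (2,4):dx=+4,dy=-3->D; (2,5):dx=+2,dy=+2->C; (3,4):dx=+5,dy=+2->C
  (3,5):dx=+3,dy=+7->C; (4,5):dx=-2,dy=+5->D
Step 2: C = 6, D = 4, total pairs = 10.
Step 3: tau = (C - D)/(n(n-1)/2) = (6 - 4)/10 = 0.200000.
Step 4: Exact two-sided p-value (enumerate n! = 120 permutations of y under H0): p = 0.816667.
Step 5: alpha = 0.1. fail to reject H0.

tau_b = 0.2000 (C=6, D=4), p = 0.816667, fail to reject H0.


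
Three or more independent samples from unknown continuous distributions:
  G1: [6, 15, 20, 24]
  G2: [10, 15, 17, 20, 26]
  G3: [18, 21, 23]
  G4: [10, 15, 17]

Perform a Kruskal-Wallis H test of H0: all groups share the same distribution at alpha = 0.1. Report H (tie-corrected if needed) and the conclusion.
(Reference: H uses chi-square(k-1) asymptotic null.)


Step 1: Combine all N = 15 observations and assign midranks.
sorted (value, group, rank): (6,G1,1), (10,G2,2.5), (10,G4,2.5), (15,G1,5), (15,G2,5), (15,G4,5), (17,G2,7.5), (17,G4,7.5), (18,G3,9), (20,G1,10.5), (20,G2,10.5), (21,G3,12), (23,G3,13), (24,G1,14), (26,G2,15)
Step 2: Sum ranks within each group.
R_1 = 30.5 (n_1 = 4)
R_2 = 40.5 (n_2 = 5)
R_3 = 34 (n_3 = 3)
R_4 = 15 (n_4 = 3)
Step 3: H = 12/(N(N+1)) * sum(R_i^2/n_i) - 3(N+1)
     = 12/(15*16) * (30.5^2/4 + 40.5^2/5 + 34^2/3 + 15^2/3) - 3*16
     = 0.050000 * 1020.95 - 48
     = 3.047292.
Step 4: Ties present; correction factor C = 1 - 42/(15^3 - 15) = 0.987500. Corrected H = 3.047292 / 0.987500 = 3.085865.
Step 5: Under H0, H ~ chi^2(3); p-value = 0.378575.
Step 6: alpha = 0.1. fail to reject H0.

H = 3.0859, df = 3, p = 0.378575, fail to reject H0.


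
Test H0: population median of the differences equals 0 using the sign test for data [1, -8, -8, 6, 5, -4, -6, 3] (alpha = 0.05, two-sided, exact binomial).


Step 1: Discard zero differences. Original n = 8; n_eff = number of nonzero differences = 8.
Nonzero differences (with sign): +1, -8, -8, +6, +5, -4, -6, +3
Step 2: Count signs: positive = 4, negative = 4.
Step 3: Under H0: P(positive) = 0.5, so the number of positives S ~ Bin(8, 0.5).
Step 4: Two-sided exact p-value = sum of Bin(8,0.5) probabilities at or below the observed probability = 1.000000.
Step 5: alpha = 0.05. fail to reject H0.

n_eff = 8, pos = 4, neg = 4, p = 1.000000, fail to reject H0.


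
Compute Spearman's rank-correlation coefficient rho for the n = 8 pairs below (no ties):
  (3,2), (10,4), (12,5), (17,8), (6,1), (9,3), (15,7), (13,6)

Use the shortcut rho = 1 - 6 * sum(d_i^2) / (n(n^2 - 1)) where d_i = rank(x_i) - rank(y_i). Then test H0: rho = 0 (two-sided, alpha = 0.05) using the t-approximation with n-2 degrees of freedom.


Step 1: Rank x and y separately (midranks; no ties here).
rank(x): 3->1, 10->4, 12->5, 17->8, 6->2, 9->3, 15->7, 13->6
rank(y): 2->2, 4->4, 5->5, 8->8, 1->1, 3->3, 7->7, 6->6
Step 2: d_i = R_x(i) - R_y(i); compute d_i^2.
  (1-2)^2=1, (4-4)^2=0, (5-5)^2=0, (8-8)^2=0, (2-1)^2=1, (3-3)^2=0, (7-7)^2=0, (6-6)^2=0
sum(d^2) = 2.
Step 3: rho = 1 - 6*2 / (8*(8^2 - 1)) = 1 - 12/504 = 0.976190.
Step 4: Under H0, t = rho * sqrt((n-2)/(1-rho^2)) = 11.0235 ~ t(6).
Step 5: Two-sided p-value from the t-distribution with 6 df = 0.000033.
Step 6: alpha = 0.05. reject H0.

rho = 0.9762, p = 0.000033, reject H0 at alpha = 0.05.


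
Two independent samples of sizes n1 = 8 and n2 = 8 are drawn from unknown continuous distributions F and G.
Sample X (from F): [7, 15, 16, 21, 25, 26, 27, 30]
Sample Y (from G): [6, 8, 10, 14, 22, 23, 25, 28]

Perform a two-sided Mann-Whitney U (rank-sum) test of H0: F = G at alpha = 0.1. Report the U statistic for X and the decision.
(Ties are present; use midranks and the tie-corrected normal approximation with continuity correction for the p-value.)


Step 1: Combine and sort all 16 observations; assign midranks.
sorted (value, group): (6,Y), (7,X), (8,Y), (10,Y), (14,Y), (15,X), (16,X), (21,X), (22,Y), (23,Y), (25,X), (25,Y), (26,X), (27,X), (28,Y), (30,X)
ranks: 6->1, 7->2, 8->3, 10->4, 14->5, 15->6, 16->7, 21->8, 22->9, 23->10, 25->11.5, 25->11.5, 26->13, 27->14, 28->15, 30->16
Step 2: Rank sum for X: R1 = 2 + 6 + 7 + 8 + 11.5 + 13 + 14 + 16 = 77.5.
Step 3: U_X = R1 - n1(n1+1)/2 = 77.5 - 8*9/2 = 77.5 - 36 = 41.5.
       U_Y = n1*n2 - U_X = 64 - 41.5 = 22.5.
Step 4: Ties are present, so use the tie-corrected normal approximation (with continuity correction) for the p-value.
Step 5: p-value = 0.344207; compare to alpha = 0.1. fail to reject H0.

U_X = 41.5, p = 0.344207, fail to reject H0 at alpha = 0.1.


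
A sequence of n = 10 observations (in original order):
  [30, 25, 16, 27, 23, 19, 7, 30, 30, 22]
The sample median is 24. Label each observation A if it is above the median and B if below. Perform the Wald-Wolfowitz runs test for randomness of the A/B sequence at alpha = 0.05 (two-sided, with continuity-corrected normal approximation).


Step 1: Compute median = 24; label A = above, B = below.
Labels in order: AABABBBAAB  (n_A = 5, n_B = 5)
Step 2: Count runs R = 6.
Step 3: Under H0 (random ordering), E[R] = 2*n_A*n_B/(n_A+n_B) + 1 = 2*5*5/10 + 1 = 6.0000.
        Var[R] = 2*n_A*n_B*(2*n_A*n_B - n_A - n_B) / ((n_A+n_B)^2 * (n_A+n_B-1)) = 2000/900 = 2.2222.
        SD[R] = 1.4907.
Step 4: R = E[R], so z = 0 with no continuity correction.
Step 5: Two-sided p-value via normal approximation = 2*(1 - Phi(|z|)) = 1.000000.
Step 6: alpha = 0.05. fail to reject H0.

R = 6, z = 0.0000, p = 1.000000, fail to reject H0.


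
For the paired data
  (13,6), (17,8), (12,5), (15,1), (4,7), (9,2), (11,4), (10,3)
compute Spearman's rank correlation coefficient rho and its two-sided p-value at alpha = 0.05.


Step 1: Rank x and y separately (midranks; no ties here).
rank(x): 13->6, 17->8, 12->5, 15->7, 4->1, 9->2, 11->4, 10->3
rank(y): 6->6, 8->8, 5->5, 1->1, 7->7, 2->2, 4->4, 3->3
Step 2: d_i = R_x(i) - R_y(i); compute d_i^2.
  (6-6)^2=0, (8-8)^2=0, (5-5)^2=0, (7-1)^2=36, (1-7)^2=36, (2-2)^2=0, (4-4)^2=0, (3-3)^2=0
sum(d^2) = 72.
Step 3: rho = 1 - 6*72 / (8*(8^2 - 1)) = 1 - 432/504 = 0.142857.
Step 4: Under H0, t = rho * sqrt((n-2)/(1-rho^2)) = 0.3536 ~ t(6).
Step 5: Two-sided p-value from the t-distribution with 6 df = 0.735765.
Step 6: alpha = 0.05. fail to reject H0.

rho = 0.1429, p = 0.735765, fail to reject H0 at alpha = 0.05.


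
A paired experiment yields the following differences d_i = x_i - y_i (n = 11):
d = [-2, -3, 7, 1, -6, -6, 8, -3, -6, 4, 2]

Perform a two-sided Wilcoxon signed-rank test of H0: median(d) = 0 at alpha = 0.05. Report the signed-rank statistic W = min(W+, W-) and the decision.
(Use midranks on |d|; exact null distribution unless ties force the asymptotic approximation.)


Step 1: Drop any zero differences (none here) and take |d_i|.
|d| = [2, 3, 7, 1, 6, 6, 8, 3, 6, 4, 2]
Step 2: Midrank |d_i| (ties get averaged ranks).
ranks: |2|->2.5, |3|->4.5, |7|->10, |1|->1, |6|->8, |6|->8, |8|->11, |3|->4.5, |6|->8, |4|->6, |2|->2.5
Step 3: Attach original signs; sum ranks with positive sign and with negative sign.
W+ = 10 + 1 + 11 + 6 + 2.5 = 30.5
W- = 2.5 + 4.5 + 8 + 8 + 4.5 + 8 = 35.5
(Check: W+ + W- = 66 should equal n(n+1)/2 = 66.)
Step 4: Test statistic W = min(W+, W-) = 30.5.
Step 5: Ties in |d|, so use the tie-corrected normal approximation.
        E[W] = n(n+1)/4 = 11*12/4 = 33.
        Tie groups: |d|=2 (t=2), |d|=3 (t=2), |d|=6 (t=3); sum(t^3 - t) = 36.
        Var[W] = n(n+1)(2n+1)/24 - sum(t^3-t)/48 = 3036/24 - 36/48 = 125.75.
        z = (W - E[W]) / sqrt(Var[W]) = (30.5 - 33) / 11.2138 = -0.2229.
        Two-sided p = 2*Phi(z) = 0.823583.
Step 6: alpha = 0.05. fail to reject H0.

W+ = 30.5, W- = 35.5, W = min = 30.5, p = 0.823583, fail to reject H0.


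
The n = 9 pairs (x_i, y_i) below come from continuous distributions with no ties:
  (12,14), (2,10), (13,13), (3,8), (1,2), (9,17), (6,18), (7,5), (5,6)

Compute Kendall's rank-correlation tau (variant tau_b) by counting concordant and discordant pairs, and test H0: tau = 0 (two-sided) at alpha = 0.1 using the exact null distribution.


Step 1: Enumerate the 36 unordered pairs (i,j) with i<j and classify each by sign(x_j-x_i) * sign(y_j-y_i).
  (1,2):dx=-10,dy=-4->C; (1,3):dx=+1,dy=-1->D; (1,4):dx=-9,dy=-6->C; (1,5):dx=-11,dy=-12->C
  (1,6):dx=-3,dy=+3->D; (1,7):dx=-6,dy=+4->D; (1,8):dx=-5,dy=-9->C; (1,9):dx=-7,dy=-8->C
  (2,3):dx=+11,dy=+3->C; (2,4):dx=+1,dy=-2->D; (2,5):dx=-1,dy=-8->C; (2,6):dx=+7,dy=+7->C
  (2,7):dx=+4,dy=+8->C; (2,8):dx=+5,dy=-5->D; (2,9):dx=+3,dy=-4->D; (3,4):dx=-10,dy=-5->C
  (3,5):dx=-12,dy=-11->C; (3,6):dx=-4,dy=+4->D; (3,7):dx=-7,dy=+5->D; (3,8):dx=-6,dy=-8->C
  (3,9):dx=-8,dy=-7->C; (4,5):dx=-2,dy=-6->C; (4,6):dx=+6,dy=+9->C; (4,7):dx=+3,dy=+10->C
  (4,8):dx=+4,dy=-3->D; (4,9):dx=+2,dy=-2->D; (5,6):dx=+8,dy=+15->C; (5,7):dx=+5,dy=+16->C
  (5,8):dx=+6,dy=+3->C; (5,9):dx=+4,dy=+4->C; (6,7):dx=-3,dy=+1->D; (6,8):dx=-2,dy=-12->C
  (6,9):dx=-4,dy=-11->C; (7,8):dx=+1,dy=-13->D; (7,9):dx=-1,dy=-12->C; (8,9):dx=-2,dy=+1->D
Step 2: C = 23, D = 13, total pairs = 36.
Step 3: tau = (C - D)/(n(n-1)/2) = (23 - 13)/36 = 0.277778.
Step 4: Exact two-sided p-value (enumerate n! = 362880 permutations of y under H0): p = 0.358488.
Step 5: alpha = 0.1. fail to reject H0.

tau_b = 0.2778 (C=23, D=13), p = 0.358488, fail to reject H0.


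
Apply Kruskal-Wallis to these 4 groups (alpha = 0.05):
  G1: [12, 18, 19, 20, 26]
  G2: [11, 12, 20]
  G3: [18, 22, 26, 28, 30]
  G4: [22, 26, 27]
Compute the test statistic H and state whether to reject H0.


Step 1: Combine all N = 16 observations and assign midranks.
sorted (value, group, rank): (11,G2,1), (12,G1,2.5), (12,G2,2.5), (18,G1,4.5), (18,G3,4.5), (19,G1,6), (20,G1,7.5), (20,G2,7.5), (22,G3,9.5), (22,G4,9.5), (26,G1,12), (26,G3,12), (26,G4,12), (27,G4,14), (28,G3,15), (30,G3,16)
Step 2: Sum ranks within each group.
R_1 = 32.5 (n_1 = 5)
R_2 = 11 (n_2 = 3)
R_3 = 57 (n_3 = 5)
R_4 = 35.5 (n_4 = 3)
Step 3: H = 12/(N(N+1)) * sum(R_i^2/n_i) - 3(N+1)
     = 12/(16*17) * (32.5^2/5 + 11^2/3 + 57^2/5 + 35.5^2/3) - 3*17
     = 0.044118 * 1321.47 - 51
     = 7.300000.
Step 4: Ties present; correction factor C = 1 - 48/(16^3 - 16) = 0.988235. Corrected H = 7.300000 / 0.988235 = 7.386905.
Step 5: Under H0, H ~ chi^2(3); p-value = 0.060537.
Step 6: alpha = 0.05. fail to reject H0.

H = 7.3869, df = 3, p = 0.060537, fail to reject H0.


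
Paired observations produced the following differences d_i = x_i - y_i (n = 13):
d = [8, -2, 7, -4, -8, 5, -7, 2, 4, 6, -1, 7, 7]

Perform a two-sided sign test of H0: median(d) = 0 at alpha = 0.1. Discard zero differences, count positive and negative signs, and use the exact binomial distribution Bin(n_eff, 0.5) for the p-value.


Step 1: Discard zero differences. Original n = 13; n_eff = number of nonzero differences = 13.
Nonzero differences (with sign): +8, -2, +7, -4, -8, +5, -7, +2, +4, +6, -1, +7, +7
Step 2: Count signs: positive = 8, negative = 5.
Step 3: Under H0: P(positive) = 0.5, so the number of positives S ~ Bin(13, 0.5).
Step 4: Two-sided exact p-value = sum of Bin(13,0.5) probabilities at or below the observed probability = 0.581055.
Step 5: alpha = 0.1. fail to reject H0.

n_eff = 13, pos = 8, neg = 5, p = 0.581055, fail to reject H0.


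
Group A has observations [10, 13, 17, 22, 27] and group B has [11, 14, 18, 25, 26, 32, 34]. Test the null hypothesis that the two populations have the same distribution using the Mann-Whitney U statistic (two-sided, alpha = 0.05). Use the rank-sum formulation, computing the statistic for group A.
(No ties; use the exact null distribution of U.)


Step 1: Combine and sort all 12 observations; assign midranks.
sorted (value, group): (10,X), (11,Y), (13,X), (14,Y), (17,X), (18,Y), (22,X), (25,Y), (26,Y), (27,X), (32,Y), (34,Y)
ranks: 10->1, 11->2, 13->3, 14->4, 17->5, 18->6, 22->7, 25->8, 26->9, 27->10, 32->11, 34->12
Step 2: Rank sum for X: R1 = 1 + 3 + 5 + 7 + 10 = 26.
Step 3: U_X = R1 - n1(n1+1)/2 = 26 - 5*6/2 = 26 - 15 = 11.
       U_Y = n1*n2 - U_X = 35 - 11 = 24.
Step 4: No ties, so the exact null distribution of U (based on enumerating the C(12,5) = 792 equally likely rank assignments) gives the two-sided p-value.
Step 5: p-value = 0.343434; compare to alpha = 0.05. fail to reject H0.

U_X = 11, p = 0.343434, fail to reject H0 at alpha = 0.05.


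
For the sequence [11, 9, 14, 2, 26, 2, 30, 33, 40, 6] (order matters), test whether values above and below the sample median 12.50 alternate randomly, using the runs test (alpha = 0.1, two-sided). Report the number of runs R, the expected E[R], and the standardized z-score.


Step 1: Compute median = 12.50; label A = above, B = below.
Labels in order: BBABABAAAB  (n_A = 5, n_B = 5)
Step 2: Count runs R = 7.
Step 3: Under H0 (random ordering), E[R] = 2*n_A*n_B/(n_A+n_B) + 1 = 2*5*5/10 + 1 = 6.0000.
        Var[R] = 2*n_A*n_B*(2*n_A*n_B - n_A - n_B) / ((n_A+n_B)^2 * (n_A+n_B-1)) = 2000/900 = 2.2222.
        SD[R] = 1.4907.
Step 4: Continuity-corrected z = (R - 0.5 - E[R]) / SD[R] = (7 - 0.5 - 6.0000) / 1.4907 = 0.3354.
Step 5: Two-sided p-value via normal approximation = 2*(1 - Phi(|z|)) = 0.737316.
Step 6: alpha = 0.1. fail to reject H0.

R = 7, z = 0.3354, p = 0.737316, fail to reject H0.


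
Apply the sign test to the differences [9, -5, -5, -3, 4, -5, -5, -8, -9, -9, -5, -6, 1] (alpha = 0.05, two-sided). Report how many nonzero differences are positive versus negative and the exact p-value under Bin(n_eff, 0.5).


Step 1: Discard zero differences. Original n = 13; n_eff = number of nonzero differences = 13.
Nonzero differences (with sign): +9, -5, -5, -3, +4, -5, -5, -8, -9, -9, -5, -6, +1
Step 2: Count signs: positive = 3, negative = 10.
Step 3: Under H0: P(positive) = 0.5, so the number of positives S ~ Bin(13, 0.5).
Step 4: Two-sided exact p-value = sum of Bin(13,0.5) probabilities at or below the observed probability = 0.092285.
Step 5: alpha = 0.05. fail to reject H0.

n_eff = 13, pos = 3, neg = 10, p = 0.092285, fail to reject H0.


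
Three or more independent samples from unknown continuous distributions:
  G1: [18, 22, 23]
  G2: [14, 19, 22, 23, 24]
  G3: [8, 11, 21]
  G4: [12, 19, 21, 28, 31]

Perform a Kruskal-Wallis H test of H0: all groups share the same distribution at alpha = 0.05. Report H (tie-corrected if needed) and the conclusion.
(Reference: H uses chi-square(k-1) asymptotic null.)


Step 1: Combine all N = 16 observations and assign midranks.
sorted (value, group, rank): (8,G3,1), (11,G3,2), (12,G4,3), (14,G2,4), (18,G1,5), (19,G2,6.5), (19,G4,6.5), (21,G3,8.5), (21,G4,8.5), (22,G1,10.5), (22,G2,10.5), (23,G1,12.5), (23,G2,12.5), (24,G2,14), (28,G4,15), (31,G4,16)
Step 2: Sum ranks within each group.
R_1 = 28 (n_1 = 3)
R_2 = 47.5 (n_2 = 5)
R_3 = 11.5 (n_3 = 3)
R_4 = 49 (n_4 = 5)
Step 3: H = 12/(N(N+1)) * sum(R_i^2/n_i) - 3(N+1)
     = 12/(16*17) * (28^2/3 + 47.5^2/5 + 11.5^2/3 + 49^2/5) - 3*17
     = 0.044118 * 1236.87 - 51
     = 3.567647.
Step 4: Ties present; correction factor C = 1 - 24/(16^3 - 16) = 0.994118. Corrected H = 3.567647 / 0.994118 = 3.588757.
Step 5: Under H0, H ~ chi^2(3); p-value = 0.309432.
Step 6: alpha = 0.05. fail to reject H0.

H = 3.5888, df = 3, p = 0.309432, fail to reject H0.


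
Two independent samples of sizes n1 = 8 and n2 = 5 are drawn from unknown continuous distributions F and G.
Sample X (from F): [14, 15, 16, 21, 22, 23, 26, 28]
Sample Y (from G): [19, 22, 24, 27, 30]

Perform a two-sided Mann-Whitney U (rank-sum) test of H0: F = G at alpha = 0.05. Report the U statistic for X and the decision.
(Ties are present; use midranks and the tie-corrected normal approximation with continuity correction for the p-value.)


Step 1: Combine and sort all 13 observations; assign midranks.
sorted (value, group): (14,X), (15,X), (16,X), (19,Y), (21,X), (22,X), (22,Y), (23,X), (24,Y), (26,X), (27,Y), (28,X), (30,Y)
ranks: 14->1, 15->2, 16->3, 19->4, 21->5, 22->6.5, 22->6.5, 23->8, 24->9, 26->10, 27->11, 28->12, 30->13
Step 2: Rank sum for X: R1 = 1 + 2 + 3 + 5 + 6.5 + 8 + 10 + 12 = 47.5.
Step 3: U_X = R1 - n1(n1+1)/2 = 47.5 - 8*9/2 = 47.5 - 36 = 11.5.
       U_Y = n1*n2 - U_X = 40 - 11.5 = 28.5.
Step 4: Ties are present, so use the tie-corrected normal approximation (with continuity correction) for the p-value.
Step 5: p-value = 0.240919; compare to alpha = 0.05. fail to reject H0.

U_X = 11.5, p = 0.240919, fail to reject H0 at alpha = 0.05.


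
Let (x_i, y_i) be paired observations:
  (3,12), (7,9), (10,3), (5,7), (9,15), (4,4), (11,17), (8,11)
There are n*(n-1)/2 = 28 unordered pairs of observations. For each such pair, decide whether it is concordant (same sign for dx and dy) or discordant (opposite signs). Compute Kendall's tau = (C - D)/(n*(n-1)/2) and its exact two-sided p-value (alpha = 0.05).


Step 1: Enumerate the 28 unordered pairs (i,j) with i<j and classify each by sign(x_j-x_i) * sign(y_j-y_i).
  (1,2):dx=+4,dy=-3->D; (1,3):dx=+7,dy=-9->D; (1,4):dx=+2,dy=-5->D; (1,5):dx=+6,dy=+3->C
  (1,6):dx=+1,dy=-8->D; (1,7):dx=+8,dy=+5->C; (1,8):dx=+5,dy=-1->D; (2,3):dx=+3,dy=-6->D
  (2,4):dx=-2,dy=-2->C; (2,5):dx=+2,dy=+6->C; (2,6):dx=-3,dy=-5->C; (2,7):dx=+4,dy=+8->C
  (2,8):dx=+1,dy=+2->C; (3,4):dx=-5,dy=+4->D; (3,5):dx=-1,dy=+12->D; (3,6):dx=-6,dy=+1->D
  (3,7):dx=+1,dy=+14->C; (3,8):dx=-2,dy=+8->D; (4,5):dx=+4,dy=+8->C; (4,6):dx=-1,dy=-3->C
  (4,7):dx=+6,dy=+10->C; (4,8):dx=+3,dy=+4->C; (5,6):dx=-5,dy=-11->C; (5,7):dx=+2,dy=+2->C
  (5,8):dx=-1,dy=-4->C; (6,7):dx=+7,dy=+13->C; (6,8):dx=+4,dy=+7->C; (7,8):dx=-3,dy=-6->C
Step 2: C = 18, D = 10, total pairs = 28.
Step 3: tau = (C - D)/(n(n-1)/2) = (18 - 10)/28 = 0.285714.
Step 4: Exact two-sided p-value (enumerate n! = 40320 permutations of y under H0): p = 0.398760.
Step 5: alpha = 0.05. fail to reject H0.

tau_b = 0.2857 (C=18, D=10), p = 0.398760, fail to reject H0.


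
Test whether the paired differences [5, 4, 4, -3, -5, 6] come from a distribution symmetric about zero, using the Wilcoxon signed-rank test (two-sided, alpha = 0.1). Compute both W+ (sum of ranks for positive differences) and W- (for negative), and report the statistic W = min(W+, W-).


Step 1: Drop any zero differences (none here) and take |d_i|.
|d| = [5, 4, 4, 3, 5, 6]
Step 2: Midrank |d_i| (ties get averaged ranks).
ranks: |5|->4.5, |4|->2.5, |4|->2.5, |3|->1, |5|->4.5, |6|->6
Step 3: Attach original signs; sum ranks with positive sign and with negative sign.
W+ = 4.5 + 2.5 + 2.5 + 6 = 15.5
W- = 1 + 4.5 = 5.5
(Check: W+ + W- = 21 should equal n(n+1)/2 = 21.)
Step 4: Test statistic W = min(W+, W-) = 5.5.
Step 5: Ties in |d|, so use the tie-corrected normal approximation.
        E[W] = n(n+1)/4 = 6*7/4 = 10.5.
        Tie groups: |d|=4 (t=2), |d|=5 (t=2); sum(t^3 - t) = 12.
        Var[W] = n(n+1)(2n+1)/24 - sum(t^3-t)/48 = 546/24 - 12/48 = 22.5.
        z = (W - E[W]) / sqrt(Var[W]) = (5.5 - 10.5) / 4.7434 = -1.0541.
        Two-sided p = 2*Phi(z) = 0.291841.
Step 6: alpha = 0.1. fail to reject H0.

W+ = 15.5, W- = 5.5, W = min = 5.5, p = 0.291841, fail to reject H0.


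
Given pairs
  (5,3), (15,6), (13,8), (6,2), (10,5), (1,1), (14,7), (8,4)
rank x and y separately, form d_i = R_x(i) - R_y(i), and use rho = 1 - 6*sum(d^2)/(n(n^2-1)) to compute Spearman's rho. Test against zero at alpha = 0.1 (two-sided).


Step 1: Rank x and y separately (midranks; no ties here).
rank(x): 5->2, 15->8, 13->6, 6->3, 10->5, 1->1, 14->7, 8->4
rank(y): 3->3, 6->6, 8->8, 2->2, 5->5, 1->1, 7->7, 4->4
Step 2: d_i = R_x(i) - R_y(i); compute d_i^2.
  (2-3)^2=1, (8-6)^2=4, (6-8)^2=4, (3-2)^2=1, (5-5)^2=0, (1-1)^2=0, (7-7)^2=0, (4-4)^2=0
sum(d^2) = 10.
Step 3: rho = 1 - 6*10 / (8*(8^2 - 1)) = 1 - 60/504 = 0.880952.
Step 4: Under H0, t = rho * sqrt((n-2)/(1-rho^2)) = 4.5601 ~ t(6).
Step 5: Two-sided p-value from the t-distribution with 6 df = 0.003850.
Step 6: alpha = 0.1. reject H0.

rho = 0.8810, p = 0.003850, reject H0 at alpha = 0.1.


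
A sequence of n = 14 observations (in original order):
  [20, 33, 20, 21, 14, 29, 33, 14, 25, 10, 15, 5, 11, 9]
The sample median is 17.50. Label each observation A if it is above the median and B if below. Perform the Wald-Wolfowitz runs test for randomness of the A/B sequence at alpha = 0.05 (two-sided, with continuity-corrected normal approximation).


Step 1: Compute median = 17.50; label A = above, B = below.
Labels in order: AAAABAABABBBBB  (n_A = 7, n_B = 7)
Step 2: Count runs R = 6.
Step 3: Under H0 (random ordering), E[R] = 2*n_A*n_B/(n_A+n_B) + 1 = 2*7*7/14 + 1 = 8.0000.
        Var[R] = 2*n_A*n_B*(2*n_A*n_B - n_A - n_B) / ((n_A+n_B)^2 * (n_A+n_B-1)) = 8232/2548 = 3.2308.
        SD[R] = 1.7974.
Step 4: Continuity-corrected z = (R + 0.5 - E[R]) / SD[R] = (6 + 0.5 - 8.0000) / 1.7974 = -0.8345.
Step 5: Two-sided p-value via normal approximation = 2*(1 - Phi(|z|)) = 0.403986.
Step 6: alpha = 0.05. fail to reject H0.

R = 6, z = -0.8345, p = 0.403986, fail to reject H0.


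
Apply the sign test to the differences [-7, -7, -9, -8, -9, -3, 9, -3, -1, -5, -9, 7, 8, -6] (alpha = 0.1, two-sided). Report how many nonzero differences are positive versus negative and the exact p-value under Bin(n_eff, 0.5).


Step 1: Discard zero differences. Original n = 14; n_eff = number of nonzero differences = 14.
Nonzero differences (with sign): -7, -7, -9, -8, -9, -3, +9, -3, -1, -5, -9, +7, +8, -6
Step 2: Count signs: positive = 3, negative = 11.
Step 3: Under H0: P(positive) = 0.5, so the number of positives S ~ Bin(14, 0.5).
Step 4: Two-sided exact p-value = sum of Bin(14,0.5) probabilities at or below the observed probability = 0.057373.
Step 5: alpha = 0.1. reject H0.

n_eff = 14, pos = 3, neg = 11, p = 0.057373, reject H0.


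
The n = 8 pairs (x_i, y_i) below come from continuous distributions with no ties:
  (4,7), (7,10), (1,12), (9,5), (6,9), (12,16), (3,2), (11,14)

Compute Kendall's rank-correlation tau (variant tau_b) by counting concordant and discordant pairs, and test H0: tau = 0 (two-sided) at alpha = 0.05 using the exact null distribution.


Step 1: Enumerate the 28 unordered pairs (i,j) with i<j and classify each by sign(x_j-x_i) * sign(y_j-y_i).
  (1,2):dx=+3,dy=+3->C; (1,3):dx=-3,dy=+5->D; (1,4):dx=+5,dy=-2->D; (1,5):dx=+2,dy=+2->C
  (1,6):dx=+8,dy=+9->C; (1,7):dx=-1,dy=-5->C; (1,8):dx=+7,dy=+7->C; (2,3):dx=-6,dy=+2->D
  (2,4):dx=+2,dy=-5->D; (2,5):dx=-1,dy=-1->C; (2,6):dx=+5,dy=+6->C; (2,7):dx=-4,dy=-8->C
  (2,8):dx=+4,dy=+4->C; (3,4):dx=+8,dy=-7->D; (3,5):dx=+5,dy=-3->D; (3,6):dx=+11,dy=+4->C
  (3,7):dx=+2,dy=-10->D; (3,8):dx=+10,dy=+2->C; (4,5):dx=-3,dy=+4->D; (4,6):dx=+3,dy=+11->C
  (4,7):dx=-6,dy=-3->C; (4,8):dx=+2,dy=+9->C; (5,6):dx=+6,dy=+7->C; (5,7):dx=-3,dy=-7->C
  (5,8):dx=+5,dy=+5->C; (6,7):dx=-9,dy=-14->C; (6,8):dx=-1,dy=-2->C; (7,8):dx=+8,dy=+12->C
Step 2: C = 20, D = 8, total pairs = 28.
Step 3: tau = (C - D)/(n(n-1)/2) = (20 - 8)/28 = 0.428571.
Step 4: Exact two-sided p-value (enumerate n! = 40320 permutations of y under H0): p = 0.178869.
Step 5: alpha = 0.05. fail to reject H0.

tau_b = 0.4286 (C=20, D=8), p = 0.178869, fail to reject H0.


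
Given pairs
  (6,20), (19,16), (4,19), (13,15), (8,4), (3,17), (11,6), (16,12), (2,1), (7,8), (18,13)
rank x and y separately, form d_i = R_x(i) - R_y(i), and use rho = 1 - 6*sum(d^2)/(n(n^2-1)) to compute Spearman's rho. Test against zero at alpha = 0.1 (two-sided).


Step 1: Rank x and y separately (midranks; no ties here).
rank(x): 6->4, 19->11, 4->3, 13->8, 8->6, 3->2, 11->7, 16->9, 2->1, 7->5, 18->10
rank(y): 20->11, 16->8, 19->10, 15->7, 4->2, 17->9, 6->3, 12->5, 1->1, 8->4, 13->6
Step 2: d_i = R_x(i) - R_y(i); compute d_i^2.
  (4-11)^2=49, (11-8)^2=9, (3-10)^2=49, (8-7)^2=1, (6-2)^2=16, (2-9)^2=49, (7-3)^2=16, (9-5)^2=16, (1-1)^2=0, (5-4)^2=1, (10-6)^2=16
sum(d^2) = 222.
Step 3: rho = 1 - 6*222 / (11*(11^2 - 1)) = 1 - 1332/1320 = -0.009091.
Step 4: Under H0, t = rho * sqrt((n-2)/(1-rho^2)) = -0.0273 ~ t(9).
Step 5: Two-sided p-value from the t-distribution with 9 df = 0.978837.
Step 6: alpha = 0.1. fail to reject H0.

rho = -0.0091, p = 0.978837, fail to reject H0 at alpha = 0.1.


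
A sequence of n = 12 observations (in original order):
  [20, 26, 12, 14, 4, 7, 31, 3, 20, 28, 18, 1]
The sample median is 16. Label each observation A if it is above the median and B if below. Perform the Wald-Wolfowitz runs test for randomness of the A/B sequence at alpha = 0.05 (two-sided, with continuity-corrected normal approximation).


Step 1: Compute median = 16; label A = above, B = below.
Labels in order: AABBBBABAAAB  (n_A = 6, n_B = 6)
Step 2: Count runs R = 6.
Step 3: Under H0 (random ordering), E[R] = 2*n_A*n_B/(n_A+n_B) + 1 = 2*6*6/12 + 1 = 7.0000.
        Var[R] = 2*n_A*n_B*(2*n_A*n_B - n_A - n_B) / ((n_A+n_B)^2 * (n_A+n_B-1)) = 4320/1584 = 2.7273.
        SD[R] = 1.6514.
Step 4: Continuity-corrected z = (R + 0.5 - E[R]) / SD[R] = (6 + 0.5 - 7.0000) / 1.6514 = -0.3028.
Step 5: Two-sided p-value via normal approximation = 2*(1 - Phi(|z|)) = 0.762069.
Step 6: alpha = 0.05. fail to reject H0.

R = 6, z = -0.3028, p = 0.762069, fail to reject H0.


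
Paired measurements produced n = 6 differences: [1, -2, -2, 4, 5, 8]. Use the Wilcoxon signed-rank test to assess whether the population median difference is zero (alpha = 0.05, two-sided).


Step 1: Drop any zero differences (none here) and take |d_i|.
|d| = [1, 2, 2, 4, 5, 8]
Step 2: Midrank |d_i| (ties get averaged ranks).
ranks: |1|->1, |2|->2.5, |2|->2.5, |4|->4, |5|->5, |8|->6
Step 3: Attach original signs; sum ranks with positive sign and with negative sign.
W+ = 1 + 4 + 5 + 6 = 16
W- = 2.5 + 2.5 = 5
(Check: W+ + W- = 21 should equal n(n+1)/2 = 21.)
Step 4: Test statistic W = min(W+, W-) = 5.
Step 5: Ties in |d|, so use the tie-corrected normal approximation.
        E[W] = n(n+1)/4 = 6*7/4 = 10.5.
        Tie groups: |d|=2 (t=2); sum(t^3 - t) = 6.
        Var[W] = n(n+1)(2n+1)/24 - sum(t^3-t)/48 = 546/24 - 6/48 = 22.625.
        z = (W - E[W]) / sqrt(Var[W]) = (5 - 10.5) / 4.7566 = -1.1563.
        Two-sided p = 2*Phi(z) = 0.247561.
Step 6: alpha = 0.05. fail to reject H0.

W+ = 16, W- = 5, W = min = 5, p = 0.247561, fail to reject H0.


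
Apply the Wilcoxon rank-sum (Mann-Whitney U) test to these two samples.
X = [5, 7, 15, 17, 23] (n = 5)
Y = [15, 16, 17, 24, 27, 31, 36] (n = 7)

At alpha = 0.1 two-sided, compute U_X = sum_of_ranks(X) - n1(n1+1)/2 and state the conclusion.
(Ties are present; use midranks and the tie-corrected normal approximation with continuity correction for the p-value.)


Step 1: Combine and sort all 12 observations; assign midranks.
sorted (value, group): (5,X), (7,X), (15,X), (15,Y), (16,Y), (17,X), (17,Y), (23,X), (24,Y), (27,Y), (31,Y), (36,Y)
ranks: 5->1, 7->2, 15->3.5, 15->3.5, 16->5, 17->6.5, 17->6.5, 23->8, 24->9, 27->10, 31->11, 36->12
Step 2: Rank sum for X: R1 = 1 + 2 + 3.5 + 6.5 + 8 = 21.
Step 3: U_X = R1 - n1(n1+1)/2 = 21 - 5*6/2 = 21 - 15 = 6.
       U_Y = n1*n2 - U_X = 35 - 6 = 29.
Step 4: Ties are present, so use the tie-corrected normal approximation (with continuity correction) for the p-value.
Step 5: p-value = 0.073025; compare to alpha = 0.1. reject H0.

U_X = 6, p = 0.073025, reject H0 at alpha = 0.1.


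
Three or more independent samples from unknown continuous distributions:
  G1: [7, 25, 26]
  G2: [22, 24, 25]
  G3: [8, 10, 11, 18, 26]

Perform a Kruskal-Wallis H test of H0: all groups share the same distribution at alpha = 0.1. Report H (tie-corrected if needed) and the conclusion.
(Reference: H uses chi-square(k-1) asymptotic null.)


Step 1: Combine all N = 11 observations and assign midranks.
sorted (value, group, rank): (7,G1,1), (8,G3,2), (10,G3,3), (11,G3,4), (18,G3,5), (22,G2,6), (24,G2,7), (25,G1,8.5), (25,G2,8.5), (26,G1,10.5), (26,G3,10.5)
Step 2: Sum ranks within each group.
R_1 = 20 (n_1 = 3)
R_2 = 21.5 (n_2 = 3)
R_3 = 24.5 (n_3 = 5)
Step 3: H = 12/(N(N+1)) * sum(R_i^2/n_i) - 3(N+1)
     = 12/(11*12) * (20^2/3 + 21.5^2/3 + 24.5^2/5) - 3*12
     = 0.090909 * 407.467 - 36
     = 1.042424.
Step 4: Ties present; correction factor C = 1 - 12/(11^3 - 11) = 0.990909. Corrected H = 1.042424 / 0.990909 = 1.051988.
Step 5: Under H0, H ~ chi^2(2); p-value = 0.590968.
Step 6: alpha = 0.1. fail to reject H0.

H = 1.0520, df = 2, p = 0.590968, fail to reject H0.


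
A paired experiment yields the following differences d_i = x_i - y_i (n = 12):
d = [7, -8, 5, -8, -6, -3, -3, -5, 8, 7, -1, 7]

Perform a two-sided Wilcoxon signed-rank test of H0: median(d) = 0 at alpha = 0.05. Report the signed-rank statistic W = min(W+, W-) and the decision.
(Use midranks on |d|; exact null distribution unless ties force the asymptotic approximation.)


Step 1: Drop any zero differences (none here) and take |d_i|.
|d| = [7, 8, 5, 8, 6, 3, 3, 5, 8, 7, 1, 7]
Step 2: Midrank |d_i| (ties get averaged ranks).
ranks: |7|->8, |8|->11, |5|->4.5, |8|->11, |6|->6, |3|->2.5, |3|->2.5, |5|->4.5, |8|->11, |7|->8, |1|->1, |7|->8
Step 3: Attach original signs; sum ranks with positive sign and with negative sign.
W+ = 8 + 4.5 + 11 + 8 + 8 = 39.5
W- = 11 + 11 + 6 + 2.5 + 2.5 + 4.5 + 1 = 38.5
(Check: W+ + W- = 78 should equal n(n+1)/2 = 78.)
Step 4: Test statistic W = min(W+, W-) = 38.5.
Step 5: Ties in |d|, so use the tie-corrected normal approximation.
        E[W] = n(n+1)/4 = 12*13/4 = 39.
        Tie groups: |d|=3 (t=2), |d|=5 (t=2), |d|=7 (t=3), |d|=8 (t=3); sum(t^3 - t) = 60.
        Var[W] = n(n+1)(2n+1)/24 - sum(t^3-t)/48 = 3900/24 - 60/48 = 161.25.
        z = (W - E[W]) / sqrt(Var[W]) = (38.5 - 39) / 12.6984 = -0.0394.
        Two-sided p = 2*Phi(z) = 0.968591.
Step 6: alpha = 0.05. fail to reject H0.

W+ = 39.5, W- = 38.5, W = min = 38.5, p = 0.968591, fail to reject H0.


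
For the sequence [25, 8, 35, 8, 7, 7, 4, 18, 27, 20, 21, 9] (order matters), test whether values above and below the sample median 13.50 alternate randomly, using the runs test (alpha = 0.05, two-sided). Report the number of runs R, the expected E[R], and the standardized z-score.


Step 1: Compute median = 13.50; label A = above, B = below.
Labels in order: ABABBBBAAAAB  (n_A = 6, n_B = 6)
Step 2: Count runs R = 6.
Step 3: Under H0 (random ordering), E[R] = 2*n_A*n_B/(n_A+n_B) + 1 = 2*6*6/12 + 1 = 7.0000.
        Var[R] = 2*n_A*n_B*(2*n_A*n_B - n_A - n_B) / ((n_A+n_B)^2 * (n_A+n_B-1)) = 4320/1584 = 2.7273.
        SD[R] = 1.6514.
Step 4: Continuity-corrected z = (R + 0.5 - E[R]) / SD[R] = (6 + 0.5 - 7.0000) / 1.6514 = -0.3028.
Step 5: Two-sided p-value via normal approximation = 2*(1 - Phi(|z|)) = 0.762069.
Step 6: alpha = 0.05. fail to reject H0.

R = 6, z = -0.3028, p = 0.762069, fail to reject H0.


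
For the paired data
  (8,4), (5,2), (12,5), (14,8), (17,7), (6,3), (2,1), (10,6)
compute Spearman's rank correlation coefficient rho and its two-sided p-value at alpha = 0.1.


Step 1: Rank x and y separately (midranks; no ties here).
rank(x): 8->4, 5->2, 12->6, 14->7, 17->8, 6->3, 2->1, 10->5
rank(y): 4->4, 2->2, 5->5, 8->8, 7->7, 3->3, 1->1, 6->6
Step 2: d_i = R_x(i) - R_y(i); compute d_i^2.
  (4-4)^2=0, (2-2)^2=0, (6-5)^2=1, (7-8)^2=1, (8-7)^2=1, (3-3)^2=0, (1-1)^2=0, (5-6)^2=1
sum(d^2) = 4.
Step 3: rho = 1 - 6*4 / (8*(8^2 - 1)) = 1 - 24/504 = 0.952381.
Step 4: Under H0, t = rho * sqrt((n-2)/(1-rho^2)) = 7.6509 ~ t(6).
Step 5: Two-sided p-value from the t-distribution with 6 df = 0.000260.
Step 6: alpha = 0.1. reject H0.

rho = 0.9524, p = 0.000260, reject H0 at alpha = 0.1.


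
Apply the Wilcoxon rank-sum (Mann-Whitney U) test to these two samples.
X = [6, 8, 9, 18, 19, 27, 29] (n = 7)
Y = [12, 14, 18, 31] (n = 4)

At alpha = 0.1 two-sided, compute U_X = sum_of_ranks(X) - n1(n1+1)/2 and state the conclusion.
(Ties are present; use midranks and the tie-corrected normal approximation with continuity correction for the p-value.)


Step 1: Combine and sort all 11 observations; assign midranks.
sorted (value, group): (6,X), (8,X), (9,X), (12,Y), (14,Y), (18,X), (18,Y), (19,X), (27,X), (29,X), (31,Y)
ranks: 6->1, 8->2, 9->3, 12->4, 14->5, 18->6.5, 18->6.5, 19->8, 27->9, 29->10, 31->11
Step 2: Rank sum for X: R1 = 1 + 2 + 3 + 6.5 + 8 + 9 + 10 = 39.5.
Step 3: U_X = R1 - n1(n1+1)/2 = 39.5 - 7*8/2 = 39.5 - 28 = 11.5.
       U_Y = n1*n2 - U_X = 28 - 11.5 = 16.5.
Step 4: Ties are present, so use the tie-corrected normal approximation (with continuity correction) for the p-value.
Step 5: p-value = 0.704817; compare to alpha = 0.1. fail to reject H0.

U_X = 11.5, p = 0.704817, fail to reject H0 at alpha = 0.1.


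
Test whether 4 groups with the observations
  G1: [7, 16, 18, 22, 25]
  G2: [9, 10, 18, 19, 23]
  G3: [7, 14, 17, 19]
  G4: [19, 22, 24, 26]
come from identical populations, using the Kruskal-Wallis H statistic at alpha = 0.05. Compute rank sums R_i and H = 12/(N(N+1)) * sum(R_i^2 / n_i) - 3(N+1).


Step 1: Combine all N = 18 observations and assign midranks.
sorted (value, group, rank): (7,G1,1.5), (7,G3,1.5), (9,G2,3), (10,G2,4), (14,G3,5), (16,G1,6), (17,G3,7), (18,G1,8.5), (18,G2,8.5), (19,G2,11), (19,G3,11), (19,G4,11), (22,G1,13.5), (22,G4,13.5), (23,G2,15), (24,G4,16), (25,G1,17), (26,G4,18)
Step 2: Sum ranks within each group.
R_1 = 46.5 (n_1 = 5)
R_2 = 41.5 (n_2 = 5)
R_3 = 24.5 (n_3 = 4)
R_4 = 58.5 (n_4 = 4)
Step 3: H = 12/(N(N+1)) * sum(R_i^2/n_i) - 3(N+1)
     = 12/(18*19) * (46.5^2/5 + 41.5^2/5 + 24.5^2/4 + 58.5^2/4) - 3*19
     = 0.035088 * 1782.53 - 57
     = 5.544737.
Step 4: Ties present; correction factor C = 1 - 42/(18^3 - 18) = 0.992776. Corrected H = 5.544737 / 0.992776 = 5.585083.
Step 5: Under H0, H ~ chi^2(3); p-value = 0.133637.
Step 6: alpha = 0.05. fail to reject H0.

H = 5.5851, df = 3, p = 0.133637, fail to reject H0.


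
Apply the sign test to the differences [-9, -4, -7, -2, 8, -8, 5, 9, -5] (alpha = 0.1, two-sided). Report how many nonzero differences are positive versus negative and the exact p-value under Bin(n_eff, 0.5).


Step 1: Discard zero differences. Original n = 9; n_eff = number of nonzero differences = 9.
Nonzero differences (with sign): -9, -4, -7, -2, +8, -8, +5, +9, -5
Step 2: Count signs: positive = 3, negative = 6.
Step 3: Under H0: P(positive) = 0.5, so the number of positives S ~ Bin(9, 0.5).
Step 4: Two-sided exact p-value = sum of Bin(9,0.5) probabilities at or below the observed probability = 0.507812.
Step 5: alpha = 0.1. fail to reject H0.

n_eff = 9, pos = 3, neg = 6, p = 0.507812, fail to reject H0.


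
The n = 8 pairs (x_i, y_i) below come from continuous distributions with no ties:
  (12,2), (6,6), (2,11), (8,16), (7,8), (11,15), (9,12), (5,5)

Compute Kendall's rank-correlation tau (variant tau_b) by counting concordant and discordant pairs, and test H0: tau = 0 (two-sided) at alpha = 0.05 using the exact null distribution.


Step 1: Enumerate the 28 unordered pairs (i,j) with i<j and classify each by sign(x_j-x_i) * sign(y_j-y_i).
  (1,2):dx=-6,dy=+4->D; (1,3):dx=-10,dy=+9->D; (1,4):dx=-4,dy=+14->D; (1,5):dx=-5,dy=+6->D
  (1,6):dx=-1,dy=+13->D; (1,7):dx=-3,dy=+10->D; (1,8):dx=-7,dy=+3->D; (2,3):dx=-4,dy=+5->D
  (2,4):dx=+2,dy=+10->C; (2,5):dx=+1,dy=+2->C; (2,6):dx=+5,dy=+9->C; (2,7):dx=+3,dy=+6->C
  (2,8):dx=-1,dy=-1->C; (3,4):dx=+6,dy=+5->C; (3,5):dx=+5,dy=-3->D; (3,6):dx=+9,dy=+4->C
  (3,7):dx=+7,dy=+1->C; (3,8):dx=+3,dy=-6->D; (4,5):dx=-1,dy=-8->C; (4,6):dx=+3,dy=-1->D
  (4,7):dx=+1,dy=-4->D; (4,8):dx=-3,dy=-11->C; (5,6):dx=+4,dy=+7->C; (5,7):dx=+2,dy=+4->C
  (5,8):dx=-2,dy=-3->C; (6,7):dx=-2,dy=-3->C; (6,8):dx=-6,dy=-10->C; (7,8):dx=-4,dy=-7->C
Step 2: C = 16, D = 12, total pairs = 28.
Step 3: tau = (C - D)/(n(n-1)/2) = (16 - 12)/28 = 0.142857.
Step 4: Exact two-sided p-value (enumerate n! = 40320 permutations of y under H0): p = 0.719544.
Step 5: alpha = 0.05. fail to reject H0.

tau_b = 0.1429 (C=16, D=12), p = 0.719544, fail to reject H0.


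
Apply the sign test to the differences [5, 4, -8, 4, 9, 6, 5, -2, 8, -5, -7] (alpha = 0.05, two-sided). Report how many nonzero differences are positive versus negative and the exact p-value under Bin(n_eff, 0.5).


Step 1: Discard zero differences. Original n = 11; n_eff = number of nonzero differences = 11.
Nonzero differences (with sign): +5, +4, -8, +4, +9, +6, +5, -2, +8, -5, -7
Step 2: Count signs: positive = 7, negative = 4.
Step 3: Under H0: P(positive) = 0.5, so the number of positives S ~ Bin(11, 0.5).
Step 4: Two-sided exact p-value = sum of Bin(11,0.5) probabilities at or below the observed probability = 0.548828.
Step 5: alpha = 0.05. fail to reject H0.

n_eff = 11, pos = 7, neg = 4, p = 0.548828, fail to reject H0.


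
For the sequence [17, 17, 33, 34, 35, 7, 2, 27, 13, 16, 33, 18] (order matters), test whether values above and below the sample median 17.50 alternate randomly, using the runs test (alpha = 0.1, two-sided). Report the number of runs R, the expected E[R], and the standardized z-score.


Step 1: Compute median = 17.50; label A = above, B = below.
Labels in order: BBAAABBABBAA  (n_A = 6, n_B = 6)
Step 2: Count runs R = 6.
Step 3: Under H0 (random ordering), E[R] = 2*n_A*n_B/(n_A+n_B) + 1 = 2*6*6/12 + 1 = 7.0000.
        Var[R] = 2*n_A*n_B*(2*n_A*n_B - n_A - n_B) / ((n_A+n_B)^2 * (n_A+n_B-1)) = 4320/1584 = 2.7273.
        SD[R] = 1.6514.
Step 4: Continuity-corrected z = (R + 0.5 - E[R]) / SD[R] = (6 + 0.5 - 7.0000) / 1.6514 = -0.3028.
Step 5: Two-sided p-value via normal approximation = 2*(1 - Phi(|z|)) = 0.762069.
Step 6: alpha = 0.1. fail to reject H0.

R = 6, z = -0.3028, p = 0.762069, fail to reject H0.


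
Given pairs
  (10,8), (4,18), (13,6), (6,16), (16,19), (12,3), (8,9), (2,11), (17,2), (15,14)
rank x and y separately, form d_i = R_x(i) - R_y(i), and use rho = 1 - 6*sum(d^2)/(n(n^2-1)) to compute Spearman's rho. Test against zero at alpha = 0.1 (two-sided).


Step 1: Rank x and y separately (midranks; no ties here).
rank(x): 10->5, 4->2, 13->7, 6->3, 16->9, 12->6, 8->4, 2->1, 17->10, 15->8
rank(y): 8->4, 18->9, 6->3, 16->8, 19->10, 3->2, 9->5, 11->6, 2->1, 14->7
Step 2: d_i = R_x(i) - R_y(i); compute d_i^2.
  (5-4)^2=1, (2-9)^2=49, (7-3)^2=16, (3-8)^2=25, (9-10)^2=1, (6-2)^2=16, (4-5)^2=1, (1-6)^2=25, (10-1)^2=81, (8-7)^2=1
sum(d^2) = 216.
Step 3: rho = 1 - 6*216 / (10*(10^2 - 1)) = 1 - 1296/990 = -0.309091.
Step 4: Under H0, t = rho * sqrt((n-2)/(1-rho^2)) = -0.9193 ~ t(8).
Step 5: Two-sided p-value from the t-distribution with 8 df = 0.384841.
Step 6: alpha = 0.1. fail to reject H0.

rho = -0.3091, p = 0.384841, fail to reject H0 at alpha = 0.1.


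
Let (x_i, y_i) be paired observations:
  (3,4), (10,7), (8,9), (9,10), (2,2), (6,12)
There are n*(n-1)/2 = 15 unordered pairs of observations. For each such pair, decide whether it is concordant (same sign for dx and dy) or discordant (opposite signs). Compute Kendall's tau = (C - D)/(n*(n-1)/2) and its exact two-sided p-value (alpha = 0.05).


Step 1: Enumerate the 15 unordered pairs (i,j) with i<j and classify each by sign(x_j-x_i) * sign(y_j-y_i).
  (1,2):dx=+7,dy=+3->C; (1,3):dx=+5,dy=+5->C; (1,4):dx=+6,dy=+6->C; (1,5):dx=-1,dy=-2->C
  (1,6):dx=+3,dy=+8->C; (2,3):dx=-2,dy=+2->D; (2,4):dx=-1,dy=+3->D; (2,5):dx=-8,dy=-5->C
  (2,6):dx=-4,dy=+5->D; (3,4):dx=+1,dy=+1->C; (3,5):dx=-6,dy=-7->C; (3,6):dx=-2,dy=+3->D
  (4,5):dx=-7,dy=-8->C; (4,6):dx=-3,dy=+2->D; (5,6):dx=+4,dy=+10->C
Step 2: C = 10, D = 5, total pairs = 15.
Step 3: tau = (C - D)/(n(n-1)/2) = (10 - 5)/15 = 0.333333.
Step 4: Exact two-sided p-value (enumerate n! = 720 permutations of y under H0): p = 0.469444.
Step 5: alpha = 0.05. fail to reject H0.

tau_b = 0.3333 (C=10, D=5), p = 0.469444, fail to reject H0.
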